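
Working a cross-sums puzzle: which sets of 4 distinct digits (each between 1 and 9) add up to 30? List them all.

{6,7,8,9}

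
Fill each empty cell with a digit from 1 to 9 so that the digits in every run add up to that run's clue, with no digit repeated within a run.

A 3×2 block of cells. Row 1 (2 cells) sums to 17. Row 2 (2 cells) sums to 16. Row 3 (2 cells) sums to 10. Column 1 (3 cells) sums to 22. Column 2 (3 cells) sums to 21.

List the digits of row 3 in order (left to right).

6, 4

17 in 2 cells must be {8,9}; 16 in 2 cells must be {7,9}.
Nothing is forced directly, so branch on (1,1), whose candidates are 8 or 9. If (1,1) = 8: that forces (1,2) = 9, (2,1) = 9, (2,2) = 7, after which (3,1) would have to be in {1,2,3,4,6,7,8,9} for the 10 across but in {5} for the 22 down — contradiction. So (1,1) = 9.
(1,2) = 17 − 9 = 8 completes the 17 across.
Given what's placed, (2,1) must be 7 to fit the 16 across and 22 down.
(2,2) = 16 − 7 = 9 completes the 16 across.
(3,1) = 22 − 16 = 6 completes the 22 down.
(3,2) = 10 − 6 = 4 completes the 10 across.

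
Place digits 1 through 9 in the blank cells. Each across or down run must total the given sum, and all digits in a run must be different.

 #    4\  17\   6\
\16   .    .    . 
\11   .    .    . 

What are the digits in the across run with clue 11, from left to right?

1 8 2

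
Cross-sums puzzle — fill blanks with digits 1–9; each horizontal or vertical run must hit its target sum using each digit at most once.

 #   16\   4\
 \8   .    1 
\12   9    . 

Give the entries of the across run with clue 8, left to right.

16 in 2 cells must be {7,9}; 4 in 2 cells must be {1,3}.
R1C1 = 8 − 1 = 7 completes the 8 across.
R2C2 = 12 − 9 = 3 completes the 12 across.

7, 1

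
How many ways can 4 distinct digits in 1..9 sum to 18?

4 distinct digits from 1–9 sum between 10 and 30.

11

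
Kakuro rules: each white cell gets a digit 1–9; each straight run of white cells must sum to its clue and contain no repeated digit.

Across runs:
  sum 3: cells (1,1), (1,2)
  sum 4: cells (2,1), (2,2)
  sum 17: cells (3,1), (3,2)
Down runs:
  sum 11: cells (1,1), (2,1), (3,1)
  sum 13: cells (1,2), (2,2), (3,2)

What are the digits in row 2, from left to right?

3 in 2 cells must be {1,2}; 4 in 2 cells must be {1,3}; 17 in 2 cells must be {8,9}.
The 17 across and the 11 down share only 8, so (3,1) = 8.
(3,2) = 17 − 8 = 9 completes the 17 across.
Given what's placed, (1,2) must be 1 to fit the 3 across and 13 down.
(2,1) = 1: the only remaining digit allowed by both the 4 across and the 11 down.
(2,2) = 4 − 1 = 3 completes the 4 across.
(1,1) = 3 − 1 = 2 completes the 3 across.

1 3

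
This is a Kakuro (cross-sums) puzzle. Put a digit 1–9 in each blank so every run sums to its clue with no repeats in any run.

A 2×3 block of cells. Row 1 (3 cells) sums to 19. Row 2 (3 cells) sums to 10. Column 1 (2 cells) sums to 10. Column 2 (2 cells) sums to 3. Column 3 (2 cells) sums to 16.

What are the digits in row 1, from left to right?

3 in 2 cells must be {1,2}; 16 in 2 cells must be {7,9}.
The 19 across and the 3 down share only 2, so (1,2) = 2.
Given what's placed, (1,3) must be 9 to fit the 19 across and 16 down.
(2,2) = 3 − 2 = 1 completes the 3 down.
(2,3) = 16 − 9 = 7 completes the 16 down.
(1,1) = 19 − 11 = 8 completes the 19 across.
(2,1) = 10 − 8 = 2 completes the 10 across.

8 2 9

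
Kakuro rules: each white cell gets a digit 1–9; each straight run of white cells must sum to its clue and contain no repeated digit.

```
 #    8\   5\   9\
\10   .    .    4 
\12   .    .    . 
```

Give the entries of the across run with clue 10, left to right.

R1C2 = 1: the only remaining digit allowed by both the 10 across and the 5 down.
R2C2 = 5 − 1 = 4 completes the 5 down.
R2C3 = 9 − 4 = 5 completes the 9 down.
R1C1 = 10 − 5 = 5 completes the 10 across.
R2C1 = 12 − 9 = 3 completes the 12 across.

5 1 4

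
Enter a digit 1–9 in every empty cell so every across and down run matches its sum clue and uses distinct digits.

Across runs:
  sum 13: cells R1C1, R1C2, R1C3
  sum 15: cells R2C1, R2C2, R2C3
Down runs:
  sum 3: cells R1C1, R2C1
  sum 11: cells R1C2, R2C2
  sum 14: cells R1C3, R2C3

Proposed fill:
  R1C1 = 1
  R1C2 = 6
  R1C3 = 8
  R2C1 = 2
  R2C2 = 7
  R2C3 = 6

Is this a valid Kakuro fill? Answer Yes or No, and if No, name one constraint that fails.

No — the across run R1C1–R1C3 sums to 15, not 13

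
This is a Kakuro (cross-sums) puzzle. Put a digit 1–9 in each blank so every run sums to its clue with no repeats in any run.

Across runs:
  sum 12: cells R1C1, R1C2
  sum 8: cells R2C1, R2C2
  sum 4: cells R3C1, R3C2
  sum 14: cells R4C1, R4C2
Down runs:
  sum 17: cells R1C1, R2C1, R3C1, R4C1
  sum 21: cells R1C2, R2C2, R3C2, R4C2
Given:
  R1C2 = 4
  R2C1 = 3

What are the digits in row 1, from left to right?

8, 4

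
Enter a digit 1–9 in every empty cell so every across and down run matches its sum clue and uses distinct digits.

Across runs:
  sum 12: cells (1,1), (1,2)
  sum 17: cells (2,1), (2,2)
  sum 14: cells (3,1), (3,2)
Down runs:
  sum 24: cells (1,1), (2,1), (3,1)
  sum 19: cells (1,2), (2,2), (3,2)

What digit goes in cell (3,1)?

8

17 in 2 cells must be {8,9}; 24 in 3 cells must be {7,8,9}.
Nothing is forced directly, so branch on (2,1), whose candidates are 8 or 9. If (2,1) = 8: that forces (2,2) = 9, (3,1) = 9, after which (3,2) would have to be in {5} for the 14 across but in {2,3,4,6,7,8} for the 19 down — contradiction. So (2,1) = 9.
(2,2) = 17 − 9 = 8 completes the 17 across.
Given what's placed, (3,1) must be 8 to fit the 14 across and 24 down.
(3,2) = 14 − 8 = 6 completes the 14 across.
(1,1) = 24 − 17 = 7 completes the 24 down.
(1,2) = 12 − 7 = 5 completes the 12 across.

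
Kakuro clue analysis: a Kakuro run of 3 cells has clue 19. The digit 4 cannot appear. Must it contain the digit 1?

Counterexample: {2,8,9} sums to 19 under that restriction without using 1.

No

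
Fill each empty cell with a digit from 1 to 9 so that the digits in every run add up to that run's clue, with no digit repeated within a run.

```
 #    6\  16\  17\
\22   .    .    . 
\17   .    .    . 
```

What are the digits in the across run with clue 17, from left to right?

1 7 9

16 in 2 cells must be {7,9}; 17 in 2 cells must be {8,9}.
The 22 across and the 6 down share only 5, so R1C1 = 5.
Given what's placed, R1C2 must be 9 to fit the 22 across and 16 down.
R1C3 = 22 − 14 = 8 completes the 22 across.
R2C1 = 6 − 5 = 1 completes the 6 down.
R2C2 = 16 − 9 = 7 completes the 16 down.
R2C3 = 17 − 8 = 9 completes the 17 across.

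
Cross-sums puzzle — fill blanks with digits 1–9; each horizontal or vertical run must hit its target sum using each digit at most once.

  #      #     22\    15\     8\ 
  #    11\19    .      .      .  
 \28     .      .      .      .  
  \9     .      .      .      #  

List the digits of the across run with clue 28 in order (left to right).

Nothing is forced directly, so branch on R3C2, whose candidates are 5 or 6. If R3C2 = 6: that forces R3C1 = 2, R3C3 = 1, R2C1 = 9, R2C2 = 7, R2C3 = 8, after which R2C4 would have to be in {4} for the 28 across but in {1,2,3,5,6,7} for the 8 down — contradiction. So R3C2 = 5.
Given what's placed, R3C1 must be 3 to fit the 9 across and 11 down.
R3C3 = 9 − 8 = 1 completes the 9 across.
R2C1 = 11 − 3 = 8 completes the 11 down.
R2C2 = 9: the only remaining digit allowed by both the 28 across and the 22 down.
R1C2 = 22 − 14 = 8 completes the 22 down.
Nothing is forced directly, so branch on R2C3, whose candidates are 5 or 6. If R2C3 = 6: then R1C3 would have to be in {2,4,5,6,7,9} for the 19 across but in {8} for the 15 down — contradiction. So R2C3 = 5.
R1C3 = 15 − 6 = 9 completes the 15 down.
R1C4 = 19 − 17 = 2 completes the 19 across.
R2C4 = 28 − 22 = 6 completes the 28 across.

8 9 5 6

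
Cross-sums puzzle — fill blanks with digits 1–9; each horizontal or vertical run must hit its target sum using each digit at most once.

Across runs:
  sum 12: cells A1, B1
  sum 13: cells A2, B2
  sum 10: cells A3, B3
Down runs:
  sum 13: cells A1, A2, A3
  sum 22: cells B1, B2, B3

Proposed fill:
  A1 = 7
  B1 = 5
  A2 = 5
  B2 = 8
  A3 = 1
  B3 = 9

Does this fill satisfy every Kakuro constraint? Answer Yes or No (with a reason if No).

Yes

Across: 7+5=12; 5+8=13; 1+9=10. Down: 7+5+1=13; 5+8+9=22. No digit repeats within any run.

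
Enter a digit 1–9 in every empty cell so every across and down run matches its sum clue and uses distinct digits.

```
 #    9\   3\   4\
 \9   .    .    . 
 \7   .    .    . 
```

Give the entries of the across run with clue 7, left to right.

7 in 3 cells must be {1,2,4}; 3 in 2 cells must be {1,2}; 4 in 2 cells must be {1,3}.
The 7 across and the 4 down share only 1, so R2C3 = 1.
R1C3 = 4 − 1 = 3 completes the 4 down.
Given what's placed, R2C2 must be 2 to fit the 7 across and 3 down.
R1C2 = 3 − 2 = 1 completes the 3 down.
R2C1 = 7 − 3 = 4 completes the 7 across.
R1C1 = 9 − 4 = 5 completes the 9 across.

4 2 1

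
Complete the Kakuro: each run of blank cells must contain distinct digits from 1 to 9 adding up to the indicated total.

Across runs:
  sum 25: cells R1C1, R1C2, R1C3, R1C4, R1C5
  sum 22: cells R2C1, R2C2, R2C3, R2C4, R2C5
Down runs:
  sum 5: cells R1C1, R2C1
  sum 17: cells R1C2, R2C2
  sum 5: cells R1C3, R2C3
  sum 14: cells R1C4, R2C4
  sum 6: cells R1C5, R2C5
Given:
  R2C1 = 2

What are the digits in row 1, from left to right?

17 in 2 cells must be {8,9}.
R1C1 = 5 − 2 = 3 completes the 5 down.
No cell is forced outright now. R1C2 can only be 8 or 9 (the digits allowed by both its 25 across and its 17 down). If R1C2 = 8: that forces R2C2 = 9, R2C4 = 6, after which R1C4 would have to be in {1,2,4,5,6,7,9} for the 25 across but in {8} for the 14 down — contradiction. So R1C2 = 9.
R2C2 = 17 − 9 = 8 completes the 17 down.
Nothing is forced directly, so branch on R2C4, whose candidates are 5 or 6. If R2C4 = 5: then R1C4 would have to be in {1,2,4,5,6,7,8} for the 25 across but in {9} for the 14 down — contradiction. So R2C4 = 6.
R1C4 = 14 − 6 = 8 completes the 14 down.
R2C3 = 1: the only remaining digit allowed by both the 22 across and the 5 down.
R2C5 = 22 − 17 = 5 completes the 22 across.
R1C3 = 5 − 1 = 4 completes the 5 down.
R1C5 = 25 − 24 = 1 completes the 25 across.

3, 9, 4, 8, 1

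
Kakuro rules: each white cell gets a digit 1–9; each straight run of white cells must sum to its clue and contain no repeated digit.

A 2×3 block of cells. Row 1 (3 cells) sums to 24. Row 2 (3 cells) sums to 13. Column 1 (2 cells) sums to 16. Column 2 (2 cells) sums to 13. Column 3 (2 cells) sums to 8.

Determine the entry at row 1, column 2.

24 in 3 cells must be {7,8,9}; 16 in 2 cells must be {7,9}.
The 24 across and the 8 down share only 7, so (1,3) = 7.
(2,3) = 8 − 7 = 1 completes the 8 down.
Given what's placed, (1,1) must be 9 to fit the 24 across and 16 down.
(1,2) = 24 − 16 = 8 completes the 24 across.
(2,1) = 16 − 9 = 7 completes the 16 down.
(2,2) = 13 − 8 = 5 completes the 13 across.

8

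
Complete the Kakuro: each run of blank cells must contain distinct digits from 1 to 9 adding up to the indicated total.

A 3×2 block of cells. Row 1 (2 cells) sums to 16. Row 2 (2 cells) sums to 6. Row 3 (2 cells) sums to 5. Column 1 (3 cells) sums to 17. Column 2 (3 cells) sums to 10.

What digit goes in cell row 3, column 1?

3

16 in 2 cells must be {7,9}.
The 16 across and the 10 down share only 7, so (1,2) = 7.
(1,1) = 16 − 7 = 9 completes the 16 across.
Nothing is forced directly, so branch on (2,2), whose candidates are 1 or 2. If (2,2) = 2: then (2,1) would have to be in {4} for the 6 across but in {1,2,3,5,6,7} for the 17 down — contradiction. So (2,2) = 1.
(2,1) = 6 − 1 = 5 completes the 6 across.
(3,1) = 17 − 14 = 3 completes the 17 down.
(3,2) = 5 − 3 = 2 completes the 5 across.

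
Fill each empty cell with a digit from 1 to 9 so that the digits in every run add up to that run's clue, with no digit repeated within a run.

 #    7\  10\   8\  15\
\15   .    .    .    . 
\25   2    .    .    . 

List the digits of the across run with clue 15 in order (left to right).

R1C1 = 7 − 2 = 5 completes the 7 down.
Given what's placed, R2C3 must be 6 to fit the 25 across and 8 down.
R1C3 = 8 − 6 = 2 completes the 8 down.
Given what's placed, R1C4 must be 7 to fit the 15 across and 15 down.
R2C4 = 15 − 7 = 8 completes the 15 down.
R1C2 = 15 − 14 = 1 completes the 15 across.
R2C2 = 25 − 16 = 9 completes the 25 across.

5 1 2 7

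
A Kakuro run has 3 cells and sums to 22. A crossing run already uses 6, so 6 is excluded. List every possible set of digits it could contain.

3 distinct digits from 1–9 sum between 6 and 24.
Dropping sets that contain 6.
Only one set works: {5,8,9}.

{5,8,9}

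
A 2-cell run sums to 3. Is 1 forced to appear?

Yes

The only way to make 3 from 2 distinct digits is {1,2}, which contains 1.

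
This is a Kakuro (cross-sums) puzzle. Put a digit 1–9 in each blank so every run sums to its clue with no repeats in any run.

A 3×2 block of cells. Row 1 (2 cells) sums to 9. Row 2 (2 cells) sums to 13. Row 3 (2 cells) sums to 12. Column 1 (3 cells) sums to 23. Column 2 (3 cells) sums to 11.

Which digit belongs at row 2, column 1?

6

23 in 3 cells must be {6,8,9}.
Nothing is forced directly, so branch on (1,1), whose candidates are 6 or 8. If (1,1) = 6: that forces (1,2) = 3, (3,2) = 7, after which (2,2) would have to be in {4,5,6,7,8,9} for the 13 across but in {1} for the 11 down — contradiction. So (1,1) = 8.
(1,2) = 9 − 8 = 1 completes the 9 across.
Given what's placed, (3,1) must be 9 to fit the 12 across and 23 down.
(3,2) = 12 − 9 = 3 completes the 12 across.
(2,1) = 23 − 17 = 6 completes the 23 down.
(2,2) = 13 − 6 = 7 completes the 13 across.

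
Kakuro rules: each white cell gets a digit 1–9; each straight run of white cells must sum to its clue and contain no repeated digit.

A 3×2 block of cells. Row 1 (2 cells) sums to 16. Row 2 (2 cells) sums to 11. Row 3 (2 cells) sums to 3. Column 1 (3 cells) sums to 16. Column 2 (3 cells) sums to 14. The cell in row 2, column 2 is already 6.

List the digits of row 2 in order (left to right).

16 in 2 cells must be {7,9}; 3 in 2 cells must be {1,2}.
Given what's placed, (1,2) must be 7 to fit the 16 across and 14 down.
(2,1) = 11 − 6 = 5 completes the 11 across.
(3,1) = 2: the only remaining digit allowed by both the 3 across and the 16 down.
(3,2) = 3 − 2 = 1 completes the 3 across.
(1,1) = 16 − 7 = 9 completes the 16 across.

5, 6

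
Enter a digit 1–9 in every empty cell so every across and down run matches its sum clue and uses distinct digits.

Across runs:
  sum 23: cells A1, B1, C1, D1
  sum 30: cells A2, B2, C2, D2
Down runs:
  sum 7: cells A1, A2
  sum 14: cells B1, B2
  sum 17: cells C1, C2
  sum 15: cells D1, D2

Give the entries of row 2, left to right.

6, 9, 8, 7

30 in 4 cells must be {6,7,8,9}; 17 in 2 cells must be {8,9}.
Only 6 fits A2 under both its across sum 30 and down sum 7.
A1 = 7 − 6 = 1 completes the 7 down.
Nothing is forced directly, so branch on C1, whose candidates are 8 or 9. If C1 = 8: that forces D1 = 9, C2 = 9, after which D2 would have to be in {7,8} for the 30 across but in {6} for the 15 down — contradiction. So C1 = 9.
C2 = 17 − 9 = 8 completes the 17 down.
B2 = 9: the only remaining digit allowed by both the 30 across and the 14 down.
D2 = 30 − 23 = 7 completes the 30 across.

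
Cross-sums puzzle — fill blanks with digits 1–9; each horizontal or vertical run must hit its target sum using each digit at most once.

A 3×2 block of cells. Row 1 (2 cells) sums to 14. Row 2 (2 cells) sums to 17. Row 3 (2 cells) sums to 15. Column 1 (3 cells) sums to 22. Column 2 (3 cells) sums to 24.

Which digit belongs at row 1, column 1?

5

17 in 2 cells must be {8,9}; 24 in 3 cells must be {7,8,9}.
Nothing is forced directly, so branch on (1,2), whose candidates are 8 or 9. If (1,2) = 8: that forces (1,1) = 6, (2,1) = 9, after which (2,2) would have to be in {8} for the 17 across but in {7,9} for the 24 down — contradiction. So (1,2) = 9.
(1,1) = 14 − 9 = 5 completes the 14 across.
Given what's placed, (2,2) must be 8 to fit the 17 across and 24 down.
(3,2) = 24 − 17 = 7 completes the 24 down.
(2,1) = 17 − 8 = 9 completes the 17 across.
(3,1) = 15 − 7 = 8 completes the 15 across.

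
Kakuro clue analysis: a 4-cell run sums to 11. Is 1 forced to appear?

Yes

The only way to make 11 from 4 distinct digits is {1,2,3,5}, which contains 1.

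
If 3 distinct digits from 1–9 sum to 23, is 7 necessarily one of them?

The only way to make 23 from 3 distinct digits is {6,8,9}, which does not contain 7.

No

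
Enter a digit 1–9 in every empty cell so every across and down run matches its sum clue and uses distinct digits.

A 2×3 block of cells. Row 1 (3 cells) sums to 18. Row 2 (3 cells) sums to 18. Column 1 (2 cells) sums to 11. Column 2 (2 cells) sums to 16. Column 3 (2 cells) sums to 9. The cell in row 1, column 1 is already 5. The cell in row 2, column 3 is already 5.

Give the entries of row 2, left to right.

6 7 5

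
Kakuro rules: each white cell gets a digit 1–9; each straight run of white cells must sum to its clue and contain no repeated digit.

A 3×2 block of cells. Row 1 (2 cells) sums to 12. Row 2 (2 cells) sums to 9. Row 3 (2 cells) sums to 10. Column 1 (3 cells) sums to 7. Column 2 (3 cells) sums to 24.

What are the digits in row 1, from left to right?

7 in 3 cells must be {1,2,4}; 24 in 3 cells must be {7,8,9}.
The 12 across and the 7 down share only 4, so (1,1) = 4.
(1,2) = 12 − 4 = 8 completes the 12 across.
Given what's placed, (2,2) must be 7 to fit the 9 across and 24 down.
(3,2) = 24 − 15 = 9 completes the 24 down.
(2,1) = 9 − 7 = 2 completes the 9 across.
(3,1) = 10 − 9 = 1 completes the 10 across.

4, 8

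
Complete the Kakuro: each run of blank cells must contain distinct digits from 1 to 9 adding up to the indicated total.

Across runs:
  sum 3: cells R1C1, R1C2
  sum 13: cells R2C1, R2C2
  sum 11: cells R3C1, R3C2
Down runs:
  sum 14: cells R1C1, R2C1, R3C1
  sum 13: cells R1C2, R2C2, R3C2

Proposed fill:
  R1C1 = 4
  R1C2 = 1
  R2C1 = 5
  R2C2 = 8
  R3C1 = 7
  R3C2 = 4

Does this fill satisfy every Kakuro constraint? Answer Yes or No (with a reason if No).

No — the down run R1C1–R3C1 sums to 16, not 14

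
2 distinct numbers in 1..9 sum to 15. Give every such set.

{6,9}; {7,8}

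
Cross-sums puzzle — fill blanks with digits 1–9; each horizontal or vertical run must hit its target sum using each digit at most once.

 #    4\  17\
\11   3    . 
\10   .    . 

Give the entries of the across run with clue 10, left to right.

1 9

4 in 2 cells must be {1,3}; 17 in 2 cells must be {8,9}.
R1C2 = 11 − 3 = 8 completes the 11 across.
R2C1 = 4 − 3 = 1 completes the 4 down.
R2C2 = 10 − 1 = 9 completes the 10 across.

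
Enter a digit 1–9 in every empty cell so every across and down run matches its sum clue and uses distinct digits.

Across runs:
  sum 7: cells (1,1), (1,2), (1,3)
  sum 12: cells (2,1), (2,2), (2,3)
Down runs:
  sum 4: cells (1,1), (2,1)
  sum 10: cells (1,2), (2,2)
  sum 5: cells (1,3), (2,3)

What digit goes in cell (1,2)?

7 in 3 cells must be {1,2,4}; 4 in 2 cells must be {1,3}.
The 7 across and the 4 down share only 1, so (1,1) = 1.
(2,1) = 4 − 1 = 3 completes the 4 down.
Nothing is forced directly, so branch on (1,2), whose candidates are 2 or 4. If (1,2) = 4: that forces (1,3) = 2, after which (2,2) would have to be in {1,2,4,5,7,8} for the 12 across but in {6} for the 10 down — contradiction. So (1,2) = 2.
(1,3) = 7 − 3 = 4 completes the 7 across.
(2,2) = 10 − 2 = 8 completes the 10 down.
(2,3) = 12 − 11 = 1 completes the 12 across.

2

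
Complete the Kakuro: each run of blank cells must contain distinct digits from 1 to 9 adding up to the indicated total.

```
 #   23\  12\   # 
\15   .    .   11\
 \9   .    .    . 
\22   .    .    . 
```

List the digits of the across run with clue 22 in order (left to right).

23 in 3 cells must be {6,8,9}.
Only 6 fits R2C1 under both its across sum 9 and down sum 23.
Given what's placed, R2C3 must be 2 to fit the 9 across and 11 down.
R3C3 = 11 − 2 = 9 completes the 11 down.
R2C2 = 9 − 8 = 1 completes the 9 across.
R3C1 = 8: the only remaining digit allowed by both the 22 across and the 23 down.
R3C2 = 22 − 17 = 5 completes the 22 across.

8 5 9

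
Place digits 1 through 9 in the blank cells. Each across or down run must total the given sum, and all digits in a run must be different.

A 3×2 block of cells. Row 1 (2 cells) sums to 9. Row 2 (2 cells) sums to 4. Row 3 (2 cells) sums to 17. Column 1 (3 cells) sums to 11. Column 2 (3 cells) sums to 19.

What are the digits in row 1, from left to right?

2 7

4 in 2 cells must be {1,3}; 17 in 2 cells must be {8,9}.
The 4 across and the 19 down share only 3, so (2,2) = 3.
The 17 across and the 11 down share only 8, so (3,1) = 8.
(3,2) = 17 − 8 = 9 completes the 17 across.
(1,2) = 19 − 12 = 7 completes the 19 down.
(2,1) = 4 − 3 = 1 completes the 4 across.
(1,1) = 9 − 7 = 2 completes the 9 across.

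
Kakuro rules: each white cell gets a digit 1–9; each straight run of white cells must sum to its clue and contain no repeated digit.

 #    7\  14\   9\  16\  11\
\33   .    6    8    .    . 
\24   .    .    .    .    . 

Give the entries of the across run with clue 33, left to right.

3 6 8 7 9

16 in 2 cells must be {7,9}.
R1C1 = 3: the only remaining digit allowed by both the 33 across and the 7 down.
R2C1 = 7 − 3 = 4 completes the 7 down.
R2C2 = 14 − 6 = 8 completes the 14 down.
R2C3 = 9 − 8 = 1 completes the 9 down.
Given what's placed, R2C4 must be 9 to fit the 24 across and 16 down.
R2C5 = 24 − 22 = 2 completes the 24 across.
R1C4 = 16 − 9 = 7 completes the 16 down.
R1C5 = 33 − 24 = 9 completes the 33 across.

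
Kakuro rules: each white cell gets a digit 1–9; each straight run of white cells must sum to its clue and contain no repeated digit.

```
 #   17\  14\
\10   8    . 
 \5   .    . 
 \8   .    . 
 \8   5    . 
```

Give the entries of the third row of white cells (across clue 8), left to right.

3 5

R1C2 = 10 − 8 = 2 completes the 10 across.
R4C2 = 8 − 5 = 3 completes the 8 across.
Nothing is forced directly, so branch on R2C1, whose candidates are 1 or 3. If R2C1 = 3: then R2C2 would have to be in {2} for the 5 across but in {1,4,5,8} for the 14 down — contradiction. So R2C1 = 1.
R2C2 = 5 − 1 = 4 completes the 5 across.
R3C1 = 17 − 14 = 3 completes the 17 down.
R3C2 = 8 − 3 = 5 completes the 8 across.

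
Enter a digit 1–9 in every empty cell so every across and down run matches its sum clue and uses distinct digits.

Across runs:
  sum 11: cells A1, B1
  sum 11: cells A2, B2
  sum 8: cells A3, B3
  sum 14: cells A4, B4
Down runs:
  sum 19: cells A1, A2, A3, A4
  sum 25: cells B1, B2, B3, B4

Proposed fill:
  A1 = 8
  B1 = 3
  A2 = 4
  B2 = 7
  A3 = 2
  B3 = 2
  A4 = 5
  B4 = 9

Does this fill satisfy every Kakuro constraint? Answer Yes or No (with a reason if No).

No — the down run B1–B4 sums to 21, not 25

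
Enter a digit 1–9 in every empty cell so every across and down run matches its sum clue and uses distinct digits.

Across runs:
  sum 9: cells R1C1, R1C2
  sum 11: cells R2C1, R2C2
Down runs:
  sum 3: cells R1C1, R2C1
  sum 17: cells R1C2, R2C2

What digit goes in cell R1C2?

3 in 2 cells must be {1,2}; 17 in 2 cells must be {8,9}.
The 9 across and the 17 down share only 8, so R1C2 = 8.
The 11 across and the 3 down share only 2, so R2C1 = 2.
R2C2 = 11 − 2 = 9 completes the 11 across.
R1C1 = 9 − 8 = 1 completes the 9 across.

8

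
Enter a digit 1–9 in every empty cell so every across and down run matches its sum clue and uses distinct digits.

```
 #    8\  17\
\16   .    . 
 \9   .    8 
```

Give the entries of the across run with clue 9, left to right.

1 8

16 in 2 cells must be {7,9}; 17 in 2 cells must be {8,9}.
The 16 across and the 8 down share only 7, so R1C1 = 7.
R1C2 = 16 − 7 = 9 completes the 16 across.
R2C1 = 9 − 8 = 1 completes the 9 across.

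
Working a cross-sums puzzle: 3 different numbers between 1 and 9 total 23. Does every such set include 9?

Yes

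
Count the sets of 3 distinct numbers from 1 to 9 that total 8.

2

3 distinct digits from 1–9 sum between 6 and 24.
Enumerating: {1,2,5}, {1,3,4}.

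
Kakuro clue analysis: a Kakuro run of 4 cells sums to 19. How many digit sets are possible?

11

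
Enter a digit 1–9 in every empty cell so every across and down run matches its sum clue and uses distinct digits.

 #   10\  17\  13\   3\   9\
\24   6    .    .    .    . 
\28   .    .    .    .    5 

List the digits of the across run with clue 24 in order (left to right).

6 8 5 1 4

17 in 2 cells must be {8,9}; 3 in 2 cells must be {1,2}.
R1C5 = 9 − 5 = 4 completes the 9 down.
R2C1 = 10 − 6 = 4 completes the 10 down.
Given what's placed, R2C4 must be 2 to fit the 28 across and 3 down.
R1C4 = 3 − 2 = 1 completes the 3 down.
R1C2 = 8: the only remaining digit allowed by both the 24 across and the 17 down.
R1C3 = 24 − 19 = 5 completes the 24 across.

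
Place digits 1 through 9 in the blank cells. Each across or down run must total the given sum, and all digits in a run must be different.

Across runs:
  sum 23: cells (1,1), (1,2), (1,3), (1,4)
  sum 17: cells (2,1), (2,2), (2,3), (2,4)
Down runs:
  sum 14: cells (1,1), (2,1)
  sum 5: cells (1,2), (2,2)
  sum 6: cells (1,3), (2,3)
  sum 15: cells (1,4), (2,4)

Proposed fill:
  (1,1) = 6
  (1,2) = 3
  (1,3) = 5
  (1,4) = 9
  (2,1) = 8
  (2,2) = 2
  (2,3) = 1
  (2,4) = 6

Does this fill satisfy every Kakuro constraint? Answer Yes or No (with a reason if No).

Across: 6+3+5+9=23; 8+2+1+6=17. Down: 6+8=14; 3+2=5; 5+1=6; 9+6=15. No digit repeats within any run.

Yes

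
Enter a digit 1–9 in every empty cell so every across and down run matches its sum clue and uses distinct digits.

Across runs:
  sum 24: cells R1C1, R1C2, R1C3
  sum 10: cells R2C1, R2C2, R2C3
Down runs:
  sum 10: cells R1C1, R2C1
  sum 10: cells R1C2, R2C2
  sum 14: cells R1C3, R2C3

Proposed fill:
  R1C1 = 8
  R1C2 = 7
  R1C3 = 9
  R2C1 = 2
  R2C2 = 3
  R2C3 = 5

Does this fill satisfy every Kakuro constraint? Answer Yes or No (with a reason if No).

Yes

Across: 8+7+9=24; 2+3+5=10. Down: 8+2=10; 7+3=10; 9+5=14. No digit repeats within any run.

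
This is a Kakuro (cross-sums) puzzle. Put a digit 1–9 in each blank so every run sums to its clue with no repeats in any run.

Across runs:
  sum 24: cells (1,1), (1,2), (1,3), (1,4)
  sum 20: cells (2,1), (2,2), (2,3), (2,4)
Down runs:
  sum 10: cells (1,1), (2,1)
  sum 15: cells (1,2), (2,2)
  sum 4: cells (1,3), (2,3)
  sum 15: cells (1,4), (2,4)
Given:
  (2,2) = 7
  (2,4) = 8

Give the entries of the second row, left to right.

4 in 2 cells must be {1,3}.
(1,2) = 15 − 7 = 8 completes the 15 down.
(1,4) = 15 − 8 = 7 completes the 15 down.
(1,3) = 3: the only remaining digit allowed by both the 24 across and the 4 down.
(2,3) = 4 − 3 = 1 completes the 4 down.
(1,1) = 24 − 18 = 6 completes the 24 across.
(2,1) = 20 − 16 = 4 completes the 20 across.

4 7 1 8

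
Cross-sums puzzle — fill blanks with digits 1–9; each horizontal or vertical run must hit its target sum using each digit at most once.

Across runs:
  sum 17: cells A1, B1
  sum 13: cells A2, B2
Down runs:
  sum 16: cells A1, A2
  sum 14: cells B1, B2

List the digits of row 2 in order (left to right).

7 6

17 in 2 cells must be {8,9}; 16 in 2 cells must be {7,9}.
The 17 across and the 16 down share only 9, so A1 = 9.
B1 = 17 − 9 = 8 completes the 17 across.
A2 = 16 − 9 = 7 completes the 16 down.
B2 = 13 − 7 = 6 completes the 13 across.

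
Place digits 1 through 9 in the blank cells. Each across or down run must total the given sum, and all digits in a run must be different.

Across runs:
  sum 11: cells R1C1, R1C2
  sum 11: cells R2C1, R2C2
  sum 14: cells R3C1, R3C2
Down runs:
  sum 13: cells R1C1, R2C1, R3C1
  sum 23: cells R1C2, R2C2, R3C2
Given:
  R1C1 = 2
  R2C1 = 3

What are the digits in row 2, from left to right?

3, 8

23 in 3 cells must be {6,8,9}.
R1C2 = 11 − 2 = 9 completes the 11 across.
R2C2 = 11 − 3 = 8 completes the 11 across.
R3C1 = 13 − 5 = 8 completes the 13 down.
R3C2 = 14 − 8 = 6 completes the 14 across.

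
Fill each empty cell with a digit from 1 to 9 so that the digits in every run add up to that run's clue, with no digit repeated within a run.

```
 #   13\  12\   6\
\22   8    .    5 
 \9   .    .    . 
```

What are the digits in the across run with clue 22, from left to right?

R1C2 = 22 − 13 = 9 completes the 22 across.
R2C1 = 13 − 8 = 5 completes the 13 down.
R2C2 = 12 − 9 = 3 completes the 12 down.
R2C3 = 9 − 8 = 1 completes the 9 across.

8 9 5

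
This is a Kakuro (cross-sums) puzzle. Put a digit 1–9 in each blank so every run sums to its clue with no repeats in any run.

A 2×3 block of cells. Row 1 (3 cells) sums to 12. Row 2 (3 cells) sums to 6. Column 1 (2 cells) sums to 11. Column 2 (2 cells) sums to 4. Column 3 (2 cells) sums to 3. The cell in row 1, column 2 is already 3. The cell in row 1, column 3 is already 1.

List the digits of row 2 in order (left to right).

3 1 2

6 in 3 cells must be {1,2,3}; 4 in 2 cells must be {1,3}; 3 in 2 cells must be {1,2}.
(1,1) = 12 − 4 = 8 completes the 12 across.
(2,1) = 11 − 8 = 3 completes the 11 down.
(2,2) = 4 − 3 = 1 completes the 4 down.
(2,3) = 6 − 4 = 2 completes the 6 across.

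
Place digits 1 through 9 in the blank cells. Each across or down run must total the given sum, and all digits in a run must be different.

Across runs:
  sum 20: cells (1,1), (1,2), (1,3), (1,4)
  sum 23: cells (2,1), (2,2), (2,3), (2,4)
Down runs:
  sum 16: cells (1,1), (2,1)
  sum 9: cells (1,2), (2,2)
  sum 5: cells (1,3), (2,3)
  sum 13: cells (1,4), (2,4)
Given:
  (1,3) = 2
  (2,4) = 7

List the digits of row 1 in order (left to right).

7, 5, 2, 6

16 in 2 cells must be {7,9}.
(1,4) = 13 − 7 = 6 completes the 13 down.
(2,1) = 9: the only remaining digit allowed by both the 23 across and the 16 down.
(2,3) = 5 − 2 = 3 completes the 5 down.
(1,1) = 16 − 9 = 7 completes the 16 down.
(1,2) = 20 − 15 = 5 completes the 20 across.
(2,2) = 23 − 19 = 4 completes the 23 across.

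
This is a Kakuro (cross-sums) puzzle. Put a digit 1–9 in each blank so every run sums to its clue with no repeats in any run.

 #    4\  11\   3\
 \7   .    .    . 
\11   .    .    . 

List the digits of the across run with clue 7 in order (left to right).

1 4 2

7 in 3 cells must be {1,2,4}; 4 in 2 cells must be {1,3}; 3 in 2 cells must be {1,2}.
The 7 across and the 4 down share only 1, so R1C1 = 1.
Given what's placed, R1C3 must be 2 to fit the 7 across and 3 down.
R2C1 = 4 − 1 = 3 completes the 4 down.
R2C3 = 3 − 2 = 1 completes the 3 down.
R1C2 = 7 − 3 = 4 completes the 7 across.
R2C2 = 11 − 4 = 7 completes the 11 across.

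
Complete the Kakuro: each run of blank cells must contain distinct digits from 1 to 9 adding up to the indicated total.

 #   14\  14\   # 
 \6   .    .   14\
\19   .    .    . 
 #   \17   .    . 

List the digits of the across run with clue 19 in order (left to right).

17 in 2 cells must be {8,9}.
The 6 across and the 14 down share only 5, so R1C1 = 5.
R1C2 = 6 − 5 = 1 completes the 6 across.
R2C1 = 14 − 5 = 9 completes the 14 down.
No cell is forced outright now. R2C3 can only be 6 or 8 (the digits allowed by both its 19 across and its 14 down). If R2C3 = 8: then R2C2 would have to be in {2} for the 19 across but in {4,5,6,7,8,9} for the 14 down — contradiction. So R2C3 = 6.
R2C2 = 19 − 15 = 4 completes the 19 across.
R3C2 = 14 − 5 = 9 completes the 14 down.
R3C3 = 17 − 9 = 8 completes the 17 across.

9 4 6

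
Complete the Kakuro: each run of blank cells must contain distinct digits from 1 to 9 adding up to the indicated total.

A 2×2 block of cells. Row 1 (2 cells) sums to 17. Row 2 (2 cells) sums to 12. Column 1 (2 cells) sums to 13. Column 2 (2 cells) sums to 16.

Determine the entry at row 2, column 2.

17 in 2 cells must be {8,9}; 16 in 2 cells must be {7,9}.
The 17 across and the 16 down share only 9, so (1,2) = 9.
(2,2) = 16 − 9 = 7 completes the 16 down.
(1,1) = 17 − 9 = 8 completes the 17 across.
(2,1) = 12 − 7 = 5 completes the 12 across.

7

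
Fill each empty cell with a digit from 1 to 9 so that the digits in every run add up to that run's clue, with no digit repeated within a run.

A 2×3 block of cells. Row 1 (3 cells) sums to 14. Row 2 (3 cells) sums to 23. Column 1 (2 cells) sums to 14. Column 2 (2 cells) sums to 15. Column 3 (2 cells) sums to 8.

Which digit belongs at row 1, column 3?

2

23 in 3 cells must be {6,8,9}.
The 23 across and the 8 down share only 6, so (2,3) = 6.
(1,3) = 8 − 6 = 2 completes the 8 down.
Nothing is forced directly, so branch on (2,1), whose candidates are 8 or 9. If (2,1) = 8: then (1,1) would have to be in {3,4,5,7,8,9} for the 14 across but in {6} for the 14 down — contradiction. So (2,1) = 9.
(1,1) = 14 − 9 = 5 completes the 14 down.
(1,2) = 14 − 7 = 7 completes the 14 across.
(2,2) = 23 − 15 = 8 completes the 23 across.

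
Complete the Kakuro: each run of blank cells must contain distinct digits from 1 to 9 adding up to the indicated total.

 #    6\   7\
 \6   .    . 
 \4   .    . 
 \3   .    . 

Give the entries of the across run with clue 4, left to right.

4 in 2 cells must be {1,3}; 3 in 2 cells must be {1,2}; 6 in 3 cells must be {1,2,3}.
The 4 across and the 7 down share only 1, so R2C2 = 1.
Given what's placed, R3C2 must be 2 to fit the 3 across and 7 down.
R1C2 = 7 − 3 = 4 completes the 7 down.
R2C1 = 4 − 1 = 3 completes the 4 across.
R3C1 = 3 − 2 = 1 completes the 3 across.
R1C1 = 6 − 4 = 2 completes the 6 across.

3, 1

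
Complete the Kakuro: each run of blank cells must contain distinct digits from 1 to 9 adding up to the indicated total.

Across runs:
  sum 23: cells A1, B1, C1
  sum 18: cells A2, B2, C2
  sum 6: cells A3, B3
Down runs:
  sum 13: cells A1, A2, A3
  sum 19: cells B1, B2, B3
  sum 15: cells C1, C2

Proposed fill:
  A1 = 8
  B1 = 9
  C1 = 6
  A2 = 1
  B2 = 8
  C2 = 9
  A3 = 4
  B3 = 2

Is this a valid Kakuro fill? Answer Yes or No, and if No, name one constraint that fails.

Yes

Across: 8+9+6=23; 1+8+9=18; 4+2=6. Down: 8+1+4=13; 9+8+2=19; 6+9=15. No digit repeats within any run.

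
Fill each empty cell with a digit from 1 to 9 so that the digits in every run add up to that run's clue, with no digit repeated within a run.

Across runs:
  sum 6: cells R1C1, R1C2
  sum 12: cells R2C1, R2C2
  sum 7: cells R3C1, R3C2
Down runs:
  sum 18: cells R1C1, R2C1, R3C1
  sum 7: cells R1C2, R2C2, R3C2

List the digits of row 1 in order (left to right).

7 in 3 cells must be {1,2,4}.
The 12 across and the 7 down share only 4, so R2C2 = 4.
R2C1 = 12 − 4 = 8 completes the 12 across.
Nothing is forced directly, so branch on R1C1, whose candidates are 1 or 4. If R1C1 = 1: then R1C2 would have to be in {5} for the 6 across but in {1,2} for the 7 down — contradiction. So R1C1 = 4.
R1C2 = 6 − 4 = 2 completes the 6 across.
R3C1 = 18 − 12 = 6 completes the 18 down.
R3C2 = 7 − 6 = 1 completes the 7 across.

4 2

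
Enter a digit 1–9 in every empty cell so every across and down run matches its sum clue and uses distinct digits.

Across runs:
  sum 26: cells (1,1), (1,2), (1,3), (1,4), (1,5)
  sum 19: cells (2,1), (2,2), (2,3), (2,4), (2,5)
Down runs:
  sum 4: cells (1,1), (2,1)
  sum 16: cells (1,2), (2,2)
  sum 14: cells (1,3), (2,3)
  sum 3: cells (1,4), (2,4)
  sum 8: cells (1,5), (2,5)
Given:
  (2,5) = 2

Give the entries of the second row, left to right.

3 7 6 1 2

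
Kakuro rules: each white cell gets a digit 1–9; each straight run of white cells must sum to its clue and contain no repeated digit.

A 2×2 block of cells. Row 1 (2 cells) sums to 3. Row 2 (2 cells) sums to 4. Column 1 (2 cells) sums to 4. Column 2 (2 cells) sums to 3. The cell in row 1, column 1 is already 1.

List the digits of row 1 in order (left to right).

3 in 2 cells must be {1,2}; 4 in 2 cells must be {1,3}.
(1,2) = 3 − 1 = 2 completes the 3 across.
(2,1) = 4 − 1 = 3 completes the 4 down.
(2,2) = 4 − 3 = 1 completes the 4 across.

1, 2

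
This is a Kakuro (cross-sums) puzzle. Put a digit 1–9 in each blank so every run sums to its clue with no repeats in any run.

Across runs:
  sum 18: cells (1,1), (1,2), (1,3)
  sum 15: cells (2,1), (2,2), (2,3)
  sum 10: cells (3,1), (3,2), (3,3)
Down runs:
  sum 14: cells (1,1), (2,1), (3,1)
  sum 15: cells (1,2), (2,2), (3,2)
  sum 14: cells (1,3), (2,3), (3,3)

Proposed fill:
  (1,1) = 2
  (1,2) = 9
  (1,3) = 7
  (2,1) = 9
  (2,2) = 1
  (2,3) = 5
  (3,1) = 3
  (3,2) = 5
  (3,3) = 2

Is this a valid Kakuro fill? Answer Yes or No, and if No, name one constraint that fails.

Across: 2+9+7=18; 9+1+5=15; 3+5+2=10. Down: 2+9+3=14; 9+1+5=15; 7+5+2=14. No digit repeats within any run.

Yes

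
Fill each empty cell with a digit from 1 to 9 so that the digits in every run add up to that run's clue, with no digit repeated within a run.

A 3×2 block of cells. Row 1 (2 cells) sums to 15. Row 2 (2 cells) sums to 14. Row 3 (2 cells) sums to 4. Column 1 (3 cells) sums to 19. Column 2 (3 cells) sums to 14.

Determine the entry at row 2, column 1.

4 in 2 cells must be {1,3}.
The 4 across and the 19 down share only 3, so (3,1) = 3.
(3,2) = 4 − 3 = 1 completes the 4 across.
Given what's placed, (2,1) must be 9 to fit the 14 across and 19 down.
(2,2) = 14 − 9 = 5 completes the 14 across.
(1,1) = 19 − 12 = 7 completes the 19 down.
(1,2) = 15 − 7 = 8 completes the 15 across.

9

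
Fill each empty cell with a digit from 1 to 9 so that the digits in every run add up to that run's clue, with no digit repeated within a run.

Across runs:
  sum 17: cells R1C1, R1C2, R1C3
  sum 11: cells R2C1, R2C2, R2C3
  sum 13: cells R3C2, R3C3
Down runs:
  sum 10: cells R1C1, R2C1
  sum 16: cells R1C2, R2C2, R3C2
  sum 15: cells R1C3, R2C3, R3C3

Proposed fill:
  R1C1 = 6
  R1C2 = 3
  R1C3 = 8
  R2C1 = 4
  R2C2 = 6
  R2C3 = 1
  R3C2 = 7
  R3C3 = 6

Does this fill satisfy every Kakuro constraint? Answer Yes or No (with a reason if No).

Yes

Across: 6+3+8=17; 4+6+1=11; 7+6=13. Down: 6+4=10; 3+6+7=16; 8+1+6=15. No digit repeats within any run.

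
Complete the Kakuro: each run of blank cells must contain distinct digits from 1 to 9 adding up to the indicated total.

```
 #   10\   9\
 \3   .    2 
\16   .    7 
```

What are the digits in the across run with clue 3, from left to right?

3 in 2 cells must be {1,2}; 16 in 2 cells must be {7,9}.
R1C1 = 3 − 2 = 1 completes the 3 across.
R2C1 = 16 − 7 = 9 completes the 16 across.

1, 2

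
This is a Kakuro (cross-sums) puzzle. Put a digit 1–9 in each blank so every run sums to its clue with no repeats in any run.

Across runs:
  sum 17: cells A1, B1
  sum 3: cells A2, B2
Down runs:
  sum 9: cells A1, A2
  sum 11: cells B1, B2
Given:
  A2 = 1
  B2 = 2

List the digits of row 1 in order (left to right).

8, 9

17 in 2 cells must be {8,9}; 3 in 2 cells must be {1,2}.
A1 = 9 − 1 = 8 completes the 9 down.
B1 = 17 − 8 = 9 completes the 17 across.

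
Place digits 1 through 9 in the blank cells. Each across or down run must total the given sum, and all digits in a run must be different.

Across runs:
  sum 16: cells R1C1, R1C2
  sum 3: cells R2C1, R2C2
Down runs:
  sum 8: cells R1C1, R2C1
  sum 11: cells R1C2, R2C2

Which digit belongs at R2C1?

1

16 in 2 cells must be {7,9}; 3 in 2 cells must be {1,2}.
The 16 across and the 8 down share only 7, so R1C1 = 7.
R1C2 = 16 − 7 = 9 completes the 16 across.
R2C1 = 8 − 7 = 1 completes the 8 down.
R2C2 = 3 − 1 = 2 completes the 3 across.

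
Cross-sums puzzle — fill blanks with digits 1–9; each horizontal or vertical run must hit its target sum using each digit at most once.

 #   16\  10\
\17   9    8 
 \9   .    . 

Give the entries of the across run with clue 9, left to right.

7 2

17 in 2 cells must be {8,9}; 16 in 2 cells must be {7,9}.
R2C1 = 16 − 9 = 7 completes the 16 down.
R2C2 = 9 − 7 = 2 completes the 9 across.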